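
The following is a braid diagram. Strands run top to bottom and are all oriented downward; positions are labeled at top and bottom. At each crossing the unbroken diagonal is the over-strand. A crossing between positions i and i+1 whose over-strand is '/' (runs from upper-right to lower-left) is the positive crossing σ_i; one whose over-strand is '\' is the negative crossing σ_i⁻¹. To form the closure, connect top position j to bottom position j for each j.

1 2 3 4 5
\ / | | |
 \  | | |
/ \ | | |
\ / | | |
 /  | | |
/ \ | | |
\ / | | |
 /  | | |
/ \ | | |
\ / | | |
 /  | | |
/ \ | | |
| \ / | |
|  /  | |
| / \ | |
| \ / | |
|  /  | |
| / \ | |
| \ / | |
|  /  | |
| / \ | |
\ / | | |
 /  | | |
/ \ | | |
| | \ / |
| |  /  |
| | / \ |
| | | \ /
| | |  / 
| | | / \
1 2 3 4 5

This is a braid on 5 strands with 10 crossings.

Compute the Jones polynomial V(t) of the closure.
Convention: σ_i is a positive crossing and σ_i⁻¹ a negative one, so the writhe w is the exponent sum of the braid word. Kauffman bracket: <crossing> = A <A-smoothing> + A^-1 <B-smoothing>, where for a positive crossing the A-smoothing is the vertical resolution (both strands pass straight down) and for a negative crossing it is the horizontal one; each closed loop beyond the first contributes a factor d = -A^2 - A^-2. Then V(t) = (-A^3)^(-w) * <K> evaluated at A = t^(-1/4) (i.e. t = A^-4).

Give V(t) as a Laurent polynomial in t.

t^8 - 2*t^7 + t^6 - 2*t^5 + 2*t^4 + t^2

Derivation:
Reading the diagram top to bottom ('/'-over between positions i,i+1 = s_i, '\'-over = s_i^-1): braid word = s1^-1 s1 s1 s1 s2 s2 s2 s1 s3 s4.
The presented braid s1^-1 s1 s1 s1 s2 s2 s2 s1 s3 s4 on 5 strands reduces by inverse Markov moves (closure unchanged at each step):
  Destabilize: the word has the form β·s4 where s4 occurs only as the final letter (β ∈ B_4); drop it and the last strand → 4 strands.
  Destabilize: the word has the form β·s3 where s3 occurs only as the final letter (β ∈ B_3); drop it and the last strand → 3 strands.
  Deconjugate: the word is γ·β·γ⁻¹ with γ = s1^-1 (prefix) and γ⁻¹ = s1 (suffix); strip both.
Reduced to β = s1 s1 s1 s2 s2 s2 on 3 strands, 6 crossings.
Compute on β:
Braid: s1 s1 s1 s2 s2 s2 on 3 strands, 6 crossings.
Writhe w = (#positive) - (#negative) = 6 - 0 = 6.
Computing the Kauffman bracket via state sum. There are 2^6 = 64 states.
For each crossing: s=0 is the vertical smoothing, s=1 horizontal. Crossing k contributes A^(sign_k * (1 - 2*s_k)); loop factor d = -A^2 - A^-2.
Tabulate the states by total A-exponent and number of loops L (A-exp: L × count):
  A^6: L=3 ×1
  A^4: L=2 ×6
  A^2: L=1 ×9, L=3 ×6
  A^0: L=2 ×18, L=4 ×2
  A^-2: L=3 ×15
  A^-4: L=4 ×6
  A^-6: L=5 ×1
Each group contributes A^e * Σ count * d^(L-1):
Powers of d = -A^2 - A^-2: d^2 = A^4 + 2 + A^-4; d^3 = -A^6 - 3*A^2 - 3*A^-2 - A^-6; d^4 = A^8 + 4*A^4 + 6 + 4*A^-4 + A^-8.
  A^6 * (d^2) = A^10 + 2*A^6 + A^2
  A^4 * (6*d) = -6*A^6 - 6*A^2
  A^2 * (9 + 6*d^2) = 6*A^6 + 21*A^2 + 6*A^-2
  A^0 * (18*d + 2*d^3) = -2*A^6 - 24*A^2 - 24*A^-2 - 2*A^-6
  A^-2 * (15*d^2) = 15*A^2 + 30*A^-2 + 15*A^-6
  A^-4 * (6*d^3) = -6*A^2 - 18*A^-2 - 18*A^-6 - 6*A^-10
  A^-6 * (d^4) = A^2 + 4*A^-2 + 6*A^-6 + 4*A^-10 + A^-14
Summing the groups: <K> = A^10 + 2*A^2 - 2*A^-2 + A^-6 - 2*A^-10 + A^-14
Normalise by the writhe: (-A^3)^(-w) = (-A^3)^(-6) = A^-18, so f(A) = A^-18 * <K> = A^-8 + 2*A^-16 - 2*A^-20 + A^-24 - 2*A^-28 + A^-32.
Substitute A = t^(-1/4), i.e. A^e → t^(-e/4): V(t) = t^8 - 2*t^7 + t^6 - 2*t^5 + 2*t^4 + t^2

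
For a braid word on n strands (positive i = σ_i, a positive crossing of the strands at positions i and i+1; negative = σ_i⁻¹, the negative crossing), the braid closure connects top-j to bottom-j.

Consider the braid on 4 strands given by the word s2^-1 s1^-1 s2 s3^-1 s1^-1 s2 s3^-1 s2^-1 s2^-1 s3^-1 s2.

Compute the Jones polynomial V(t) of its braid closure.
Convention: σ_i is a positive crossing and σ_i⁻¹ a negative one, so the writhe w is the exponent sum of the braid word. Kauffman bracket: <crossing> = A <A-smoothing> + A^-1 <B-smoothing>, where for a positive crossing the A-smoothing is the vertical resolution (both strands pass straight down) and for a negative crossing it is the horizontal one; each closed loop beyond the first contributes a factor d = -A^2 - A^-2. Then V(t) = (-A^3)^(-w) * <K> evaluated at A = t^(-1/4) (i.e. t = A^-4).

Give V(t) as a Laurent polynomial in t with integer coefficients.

The presented braid s2^-1 s1^-1 s2 s3^-1 s1^-1 s2 s3^-1 s2^-1 s2^-1 s3^-1 s2 on 4 strands reduces by inverse Markov moves (closure unchanged at each step):
  Deconjugate: the word is γ·β·γ⁻¹ with γ = s2^-1 (prefix) and γ⁻¹ = s2 (suffix); strip both.
Reduced to β = s1^-1 s2 s3^-1 s1^-1 s2 s3^-1 s2^-1 s2^-1 s3^-1 on 4 strands, 9 crossings.
Compute on β:
Braid: s1^-1 s2 s3^-1 s1^-1 s2 s3^-1 s2^-1 s2^-1 s3^-1 on 4 strands, 9 crossings.
Writhe w = (#positive) - (#negative) = 2 - 7 = -5.
Computing the Kauffman bracket via state sum. There are 2^9 = 512 states.
Each crossing splits two ways (0=vertical, 1=horizontal). The state's weight is A^(#A-smoothings - #B-smoothings) * d^(loops - 1).
Tabulate the states by total A-exponent and number of loops L (A-exp: L × count):
  A^9: L=5 ×1
  A^7: L=4 ×9
  A^5: L=3 ×33, L=5 ×3
  A^3: L=2 ×59, L=4 ×25
  A^1: L=1 ×42, L=3 ×80, L=5 ×4
  A^-1: L=2 ×93, L=4 ×33
  A^-3: L=1 ×19, L=3 ×58, L=5 ×7
  A^-5: L=2 ×19, L=4 ×16, L=6 ×1
  A^-7: L=3 ×7, L=5 ×2
  A^-9: L=4 ×1
Each group contributes A^e * Σ count * d^(L-1):
Powers of d = -A^2 - A^-2: d^2 = A^4 + 2 + A^-4; d^3 = -A^6 - 3*A^2 - 3*A^-2 - A^-6; d^4 = A^8 + 4*A^4 + 6 + 4*A^-4 + A^-8; d^5 = -A^10 - 5*A^6 - 10*A^2 - 10*A^-2 - 5*A^-6 - A^-10.
  A^9 * (d^4) = A^17 + 4*A^13 + 6*A^9 + 4*A^5 + A
  A^7 * (9*d^3) = -9*A^13 - 27*A^9 - 27*A^5 - 9*A
  A^5 * (33*d^2 + 3*d^4) = 3*A^13 + 45*A^9 + 84*A^5 + 45*A + 3*A^-3
  A^3 * (59*d + 25*d^3) = -25*A^9 - 134*A^5 - 134*A - 25*A^-3
  A^1 * (42 + 80*d^2 + 4*d^4) = 4*A^9 + 96*A^5 + 226*A + 96*A^-3 + 4*A^-7
  A^-1 * (93*d + 33*d^3) = -33*A^5 - 192*A - 192*A^-3 - 33*A^-7
  A^-3 * (19 + 58*d^2 + 7*d^4) = 7*A^5 + 86*A + 177*A^-3 + 86*A^-7 + 7*A^-11
  A^-5 * (19*d + 16*d^3 + d^5) = -A^5 - 21*A - 77*A^-3 - 77*A^-7 - 21*A^-11 - A^-15
  A^-7 * (7*d^2 + 2*d^4) = 2*A + 15*A^-3 + 26*A^-7 + 15*A^-11 + 2*A^-15
  A^-9 * (d^3) = -A^-3 - 3*A^-7 - 3*A^-11 - A^-15
Summing the groups: <K> = A^17 - 2*A^13 + 3*A^9 - 4*A^5 + 4*A - 4*A^-3 + 3*A^-7 - 2*A^-11
Normalise by the writhe: (-A^3)^(-w) = (-A^3)^(5) = -A^15, so f(A) = -A^15 * <K> = -A^32 + 2*A^28 - 3*A^24 + 4*A^20 - 4*A^16 + 4*A^12 - 3*A^8 + 2*A^4.
Substitute A = t^(-1/4), i.e. A^e → t^(-e/4): V(t) = 2*t^-1 - 3*t^-2 + 4*t^-3 - 4*t^-4 + 4*t^-5 - 3*t^-6 + 2*t^-7 - t^-8

Answer: 2*t^-1 - 3*t^-2 + 4*t^-3 - 4*t^-4 + 4*t^-5 - 3*t^-6 + 2*t^-7 - t^-8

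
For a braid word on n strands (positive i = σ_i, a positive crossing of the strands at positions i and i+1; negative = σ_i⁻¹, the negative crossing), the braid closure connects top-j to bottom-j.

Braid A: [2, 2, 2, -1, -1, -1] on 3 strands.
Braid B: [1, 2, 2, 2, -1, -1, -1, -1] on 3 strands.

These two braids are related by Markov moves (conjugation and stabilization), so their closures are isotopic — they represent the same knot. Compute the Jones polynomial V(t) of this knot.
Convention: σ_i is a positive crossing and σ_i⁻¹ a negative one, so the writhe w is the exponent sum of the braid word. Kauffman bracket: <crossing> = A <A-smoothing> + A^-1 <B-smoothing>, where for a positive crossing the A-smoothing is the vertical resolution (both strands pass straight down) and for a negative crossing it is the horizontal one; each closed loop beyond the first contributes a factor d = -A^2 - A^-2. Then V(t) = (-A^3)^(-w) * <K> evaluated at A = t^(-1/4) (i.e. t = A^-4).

Markov-equivalent braids have isotopic closures, hence identical knot invariants. Strip the Markov moves from each word to reach a common short braid β, then compute V(t) once on β.
Braid A: s2 s2 s2 s1^-1 s1^-1 s1^-1 on 3 strands has no conjugating prefix/suffix or stabilization to strip; take β = s2 s2 s2 s1^-1 s1^-1 s1^-1.
Braid B: s1 s2 s2 s2 s1^-1 s1^-1 s1^-1 s1^-1 on 3 strands reduces by inverse Markov moves (closure unchanged at each step):
  Deconjugate: the word is γ·β·γ⁻¹ with γ = s1 (prefix) and γ⁻¹ = s1^-1 (suffix); strip both.
Reduced to β = s2 s2 s2 s1^-1 s1^-1 s1^-1 on 3 strands, 6 crossings.
Both give the same β = s2 s2 s2 s1^-1 s1^-1 s1^-1 on 3 strands, so one state sum suffices:
Braid: s2 s2 s2 s1^-1 s1^-1 s1^-1 on 3 strands, 6 crossings.
Writhe w = (#positive) - (#negative) = 3 - 3 = 0.
State-sum expansion of <K>. There are 2^6 = 64 states.
Each crossing splits two ways (0=vertical, 1=horizontal). The state's weight is A^(#A-smoothings - #B-smoothings) * d^(loops - 1).
Tabulate the states by total A-exponent and number of loops L (A-exp: L × count):
  A^6: L=4 ×1
  A^4: L=3 ×6
  A^2: L=2 ×12, L=4 ×3
  A^0: L=1 ×9, L=3 ×10, L=5 ×1
  A^-2: L=2 ×12, L=4 ×3
  A^-4: L=3 ×6
  A^-6: L=4 ×1
Each group contributes A^e * Σ count * d^(L-1):
Powers of d = -A^2 - A^-2: d^2 = A^4 + 2 + A^-4; d^3 = -A^6 - 3*A^2 - 3*A^-2 - A^-6; d^4 = A^8 + 4*A^4 + 6 + 4*A^-4 + A^-8.
  A^6 * (d^3) = -A^12 - 3*A^8 - 3*A^4 - 1
  A^4 * (6*d^2) = 6*A^8 + 12*A^4 + 6
  A^2 * (12*d + 3*d^3) = -3*A^8 - 21*A^4 - 21 - 3*A^-4
  A^0 * (9 + 10*d^2 + d^4) = A^8 + 14*A^4 + 35 + 14*A^-4 + A^-8
  A^-2 * (12*d + 3*d^3) = -3*A^4 - 21 - 21*A^-4 - 3*A^-8
  A^-4 * (6*d^2) = 6 + 12*A^-4 + 6*A^-8
  A^-6 * (d^3) = -1 - 3*A^-4 - 3*A^-8 - A^-12
Summing the groups: <K> = -A^12 + A^8 - A^4 + 3 - A^-4 + A^-8 - A^-12
Normalise by the writhe: (-A^3)^(-w) = (-A^3)^(0) = 1, so f(A) = 1 * <K> = -A^12 + A^8 - A^4 + 3 - A^-4 + A^-8 - A^-12.
Substitute A = t^(-1/4), i.e. A^e → t^(-e/4): V(t) = -t^3 + t^2 - t + 3 - t^-1 + t^-2 - t^-3

Answer: -t^3 + t^2 - t + 3 - t^-1 + t^-2 - t^-3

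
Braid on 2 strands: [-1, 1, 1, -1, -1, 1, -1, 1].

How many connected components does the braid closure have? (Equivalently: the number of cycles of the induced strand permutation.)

2

Derivation:
Track the strand permutation on 2 strands, starting from identity.
  step 1: s1^-1 swaps positions 1,2 -> [2 1]
  step 2: s1 swaps positions 1,2 -> [1 2]
  step 3: s1 swaps positions 1,2 -> [2 1]
  step 4: s1^-1 swaps positions 1,2 -> [1 2]
  step 5: s1^-1 swaps positions 1,2 -> [2 1]
  step 6: s1 swaps positions 1,2 -> [1 2]
  step 7: s1^-1 swaps positions 1,2 -> [2 1]
  step 8: s1 swaps positions 1,2 -> [1 2]
Final permutation (position -> original strand): [1 2]
Closure components = cycle count of this permutation = 2.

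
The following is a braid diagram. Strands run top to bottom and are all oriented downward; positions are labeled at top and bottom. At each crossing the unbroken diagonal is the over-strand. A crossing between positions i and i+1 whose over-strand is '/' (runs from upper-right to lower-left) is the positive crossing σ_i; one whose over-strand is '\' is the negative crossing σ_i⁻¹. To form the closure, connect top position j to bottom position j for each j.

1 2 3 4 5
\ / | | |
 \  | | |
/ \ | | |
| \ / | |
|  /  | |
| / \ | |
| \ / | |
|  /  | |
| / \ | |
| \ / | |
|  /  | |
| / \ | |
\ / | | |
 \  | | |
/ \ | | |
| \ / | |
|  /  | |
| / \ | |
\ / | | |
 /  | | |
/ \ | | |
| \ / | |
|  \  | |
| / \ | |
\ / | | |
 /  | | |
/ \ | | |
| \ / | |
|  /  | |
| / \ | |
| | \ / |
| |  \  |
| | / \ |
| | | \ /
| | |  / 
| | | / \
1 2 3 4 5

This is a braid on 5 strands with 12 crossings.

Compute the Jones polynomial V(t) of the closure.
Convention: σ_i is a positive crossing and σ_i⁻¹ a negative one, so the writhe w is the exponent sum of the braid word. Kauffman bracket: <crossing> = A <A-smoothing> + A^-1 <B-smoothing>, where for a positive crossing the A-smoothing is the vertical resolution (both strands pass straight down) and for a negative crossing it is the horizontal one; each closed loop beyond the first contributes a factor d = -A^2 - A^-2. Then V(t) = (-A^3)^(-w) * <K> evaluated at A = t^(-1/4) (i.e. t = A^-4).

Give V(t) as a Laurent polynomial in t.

Reading the diagram top to bottom ('/'-over between positions i,i+1 = s_i, '\'-over = s_i^-1): braid word = s1^-1 s2 s2 s2 s1^-1 s2 s1 s2^-1 s1 s2 s3^-1 s4.
The presented braid s1^-1 s2 s2 s2 s1^-1 s2 s1 s2^-1 s1 s2 s3^-1 s4 on 5 strands reduces by inverse Markov moves (closure unchanged at each step):
  Destabilize: the word has the form β·s4 where s4 occurs only as the final letter (β ∈ B_4); drop it and the last strand → 4 strands.
  Destabilize: the word has the form β·s3^-1 where s3^-1 occurs only as the final letter (β ∈ B_3); drop it and the last strand → 3 strands.
Reduced to β = s1^-1 s2 s2 s2 s1^-1 s2 s1 s2^-1 s1 s2 on 3 strands, 10 crossings.
Compute on β:
Braid: s1^-1 s2 s2 s2 s1^-1 s2 s1 s2^-1 s1 s2 on 3 strands, 10 crossings.
Writhe w = (#positive) - (#negative) = 7 - 3 = 4.
Enumerate smoothing states for the bracket polynomial. There are 2^10 = 1024 states.
Each crossing splits two ways (0=vertical, 1=horizontal). The state's weight is A^(#A-smoothings - #B-smoothings) * d^(loops - 1).
Tabulate the states by total A-exponent and number of loops L (A-exp: L × count):
  A^10: L=2 ×1
  A^8: L=1 ×5, L=3 ×5
  A^6: L=2 ×39, L=4 ×6
  A^4: L=1 ×34, L=3 ×85, L=5 ×1
  A^2: L=2 ×138, L=4 ×72
  A^0: L=1 ×48, L=3 ×167, L=5 ×37
  A^-2: L=2 ×91, L=4 ×109, L=6 ×10
  A^-4: L=3 ×82, L=5 ×37, L=7 ×1
  A^-6: L=4 ×40, L=6 ×5
  A^-8: L=5 ×10
  A^-10: L=6 ×1
Each group contributes A^e * Σ count * d^(L-1):
Powers of d = -A^2 - A^-2: d^2 = A^4 + 2 + A^-4; d^3 = -A^6 - 3*A^2 - 3*A^-2 - A^-6; d^4 = A^8 + 4*A^4 + 6 + 4*A^-4 + A^-8; d^5 = -A^10 - 5*A^6 - 10*A^2 - 10*A^-2 - 5*A^-6 - A^-10; d^6 = A^12 + 6*A^8 + 15*A^4 + 20 + 15*A^-4 + 6*A^-8 + A^-12.
  A^10 * (d) = -A^12 - A^8
  A^8 * (5 + 5*d^2) = 5*A^12 + 15*A^8 + 5*A^4
  A^6 * (39*d + 6*d^3) = -6*A^12 - 57*A^8 - 57*A^4 - 6
  A^4 * (34 + 85*d^2 + d^4) = A^12 + 89*A^8 + 210*A^4 + 89 + A^-4
  A^2 * (138*d + 72*d^3) = -72*A^8 - 354*A^4 - 354 - 72*A^-4
  A^0 * (48 + 167*d^2 + 37*d^4) = 37*A^8 + 315*A^4 + 604 + 315*A^-4 + 37*A^-8
  A^-2 * (91*d + 109*d^3 + 10*d^5) = -10*A^8 - 159*A^4 - 518 - 518*A^-4 - 159*A^-8 - 10*A^-12
  A^-4 * (82*d^2 + 37*d^4 + d^6) = A^8 + 43*A^4 + 245 + 406*A^-4 + 245*A^-8 + 43*A^-12 + A^-16
  A^-6 * (40*d^3 + 5*d^5) = -5*A^4 - 65 - 170*A^-4 - 170*A^-8 - 65*A^-12 - 5*A^-16
  A^-8 * (10*d^4) = 10 + 40*A^-4 + 60*A^-8 + 40*A^-12 + 10*A^-16
  A^-10 * (d^5) = -1 - 5*A^-4 - 10*A^-8 - 10*A^-12 - 5*A^-16 - A^-20
Summing the groups: <K> = -A^12 + 2*A^8 - 2*A^4 + 4 - 3*A^-4 + 3*A^-8 - 2*A^-12 + A^-16 - A^-20
Normalise by the writhe: (-A^3)^(-w) = (-A^3)^(-4) = A^-12, so f(A) = A^-12 * <K> = -1 + 2*A^-4 - 2*A^-8 + 4*A^-12 - 3*A^-16 + 3*A^-20 - 2*A^-24 + A^-28 - A^-32.
Substitute A = t^(-1/4), i.e. A^e → t^(-e/4): V(t) = -t^8 + t^7 - 2*t^6 + 3*t^5 - 3*t^4 + 4*t^3 - 2*t^2 + 2*t - 1

Answer: -t^8 + t^7 - 2*t^6 + 3*t^5 - 3*t^4 + 4*t^3 - 2*t^2 + 2*t - 1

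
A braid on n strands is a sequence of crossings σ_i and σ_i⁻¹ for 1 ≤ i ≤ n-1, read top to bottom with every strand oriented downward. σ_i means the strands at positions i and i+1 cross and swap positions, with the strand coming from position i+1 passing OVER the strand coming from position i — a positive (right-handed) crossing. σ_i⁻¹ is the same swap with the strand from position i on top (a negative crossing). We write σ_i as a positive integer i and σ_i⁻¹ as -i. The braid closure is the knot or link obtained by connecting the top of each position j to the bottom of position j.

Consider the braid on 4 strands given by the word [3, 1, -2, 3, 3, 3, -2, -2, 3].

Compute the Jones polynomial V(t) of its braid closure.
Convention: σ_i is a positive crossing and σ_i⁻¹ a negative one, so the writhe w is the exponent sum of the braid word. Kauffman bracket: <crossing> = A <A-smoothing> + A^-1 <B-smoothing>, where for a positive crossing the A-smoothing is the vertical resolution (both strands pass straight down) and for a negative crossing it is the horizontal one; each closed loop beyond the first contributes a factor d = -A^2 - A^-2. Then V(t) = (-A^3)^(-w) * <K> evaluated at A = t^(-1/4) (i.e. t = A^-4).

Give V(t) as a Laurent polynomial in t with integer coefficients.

Braid: s3 s1 s2^-1 s3 s3 s3 s2^-1 s2^-1 s3 on 4 strands, 9 crossings.
Writhe w = (#positive) - (#negative) = 6 - 3 = 3.
Enumerate smoothing states for the bracket polynomial. There are 2^9 = 512 states.
Each crossing splits two ways (0=vertical, 1=horizontal). The state's weight is A^(#A-smoothings - #B-smoothings) * d^(loops - 1).
Tabulate the states by total A-exponent and number of loops L (A-exp: L × count):
  A^9: L=5 ×1
  A^7: L=4 ×9
  A^5: L=3 ×32, L=5 ×4
  A^3: L=2 ×51, L=4 ×32, L=6 ×1
  A^1: L=1 ×27, L=3 ×81, L=5 ×18
  A^-1: L=2 ×53, L=4 ×67, L=6 ×6
  A^-3: L=3 ×50, L=5 ×33, L=7 ×1
  A^-5: L=4 ×27, L=6 ×9
  A^-7: L=5 ×8, L=7 ×1
  A^-9: L=6 ×1
Each group contributes A^e * Σ count * d^(L-1):
Powers of d = -A^2 - A^-2: d^2 = A^4 + 2 + A^-4; d^3 = -A^6 - 3*A^2 - 3*A^-2 - A^-6; d^4 = A^8 + 4*A^4 + 6 + 4*A^-4 + A^-8; d^5 = -A^10 - 5*A^6 - 10*A^2 - 10*A^-2 - 5*A^-6 - A^-10; d^6 = A^12 + 6*A^8 + 15*A^4 + 20 + 15*A^-4 + 6*A^-8 + A^-12.
  A^9 * (d^4) = A^17 + 4*A^13 + 6*A^9 + 4*A^5 + A
  A^7 * (9*d^3) = -9*A^13 - 27*A^9 - 27*A^5 - 9*A
  A^5 * (32*d^2 + 4*d^4) = 4*A^13 + 48*A^9 + 88*A^5 + 48*A + 4*A^-3
  A^3 * (51*d + 32*d^3 + d^5) = -A^13 - 37*A^9 - 157*A^5 - 157*A - 37*A^-3 - A^-7
  A^1 * (27 + 81*d^2 + 18*d^4) = 18*A^9 + 153*A^5 + 297*A + 153*A^-3 + 18*A^-7
  A^-1 * (53*d + 67*d^3 + 6*d^5) = -6*A^9 - 97*A^5 - 314*A - 314*A^-3 - 97*A^-7 - 6*A^-11
  A^-3 * (50*d^2 + 33*d^4 + d^6) = A^9 + 39*A^5 + 197*A + 318*A^-3 + 197*A^-7 + 39*A^-11 + A^-15
  A^-5 * (27*d^3 + 9*d^5) = -9*A^5 - 72*A - 171*A^-3 - 171*A^-7 - 72*A^-11 - 9*A^-15
  A^-7 * (8*d^4 + d^6) = A^5 + 14*A + 47*A^-3 + 68*A^-7 + 47*A^-11 + 14*A^-15 + A^-19
  A^-9 * (d^5) = -A - 5*A^-3 - 10*A^-7 - 10*A^-11 - 5*A^-15 - A^-19
Summing the groups: <K> = A^17 - 2*A^13 + 3*A^9 - 5*A^5 + 4*A - 5*A^-3 + 4*A^-7 - 2*A^-11 + A^-15
Normalise by the writhe: (-A^3)^(-w) = (-A^3)^(-3) = -A^-9, so f(A) = -A^-9 * <K> = -A^8 + 2*A^4 - 3 + 5*A^-4 - 4*A^-8 + 5*A^-12 - 4*A^-16 + 2*A^-20 - A^-24.
Substitute A = t^(-1/4), i.e. A^e → t^(-e/4): V(t) = -t^6 + 2*t^5 - 4*t^4 + 5*t^3 - 4*t^2 + 5*t - 3 + 2*t^-1 - t^-2

Answer: -t^6 + 2*t^5 - 4*t^4 + 5*t^3 - 4*t^2 + 5*t - 3 + 2*t^-1 - t^-2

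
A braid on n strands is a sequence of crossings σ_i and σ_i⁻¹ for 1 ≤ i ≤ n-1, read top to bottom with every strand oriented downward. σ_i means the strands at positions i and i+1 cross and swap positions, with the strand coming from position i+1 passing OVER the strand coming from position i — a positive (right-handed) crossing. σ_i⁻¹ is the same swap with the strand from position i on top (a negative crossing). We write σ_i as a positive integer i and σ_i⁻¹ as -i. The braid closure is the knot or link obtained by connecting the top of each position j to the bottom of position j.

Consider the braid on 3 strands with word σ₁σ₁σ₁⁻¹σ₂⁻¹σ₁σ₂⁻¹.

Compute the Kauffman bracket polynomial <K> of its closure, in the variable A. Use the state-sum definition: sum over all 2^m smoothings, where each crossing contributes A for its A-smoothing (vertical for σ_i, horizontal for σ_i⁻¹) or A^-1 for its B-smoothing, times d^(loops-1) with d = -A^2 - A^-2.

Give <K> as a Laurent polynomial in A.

First cancel adjacent σ_i σ_i⁻¹ pairs (Reidemeister II — same braid, same closure): s1 s1 s1^-1 s2^-1 s1 s2^-1 → s1 s2^-1 s1 s2^-1.
Braid: s1 s2^-1 s1 s2^-1 on 3 strands, 4 crossings.
Writhe w = (#positive) - (#negative) = 2 - 2 = 0.
State-sum expansion of <K>. There are 2^4 = 16 states.
Smooth each crossing (0=||, 1=⌣⌢); contribution A^(Σ sign_k(1-2s_k)) * d^(L-1).
  state 0000: A-exp=+0, loops=3, term = A^0 * d^2
  state 0001: A-exp=+2, loops=2, term = A^2 * d^1
  state 0010: A-exp=-2, loops=2, term = A^-2 * d^1
  state 0011: A-exp=+0, loops=1, term = A^0 * d^0
  state 0100: A-exp=+2, loops=2, term = A^2 * d^1
  state 0101: A-exp=+4, loops=3, term = A^4 * d^2
  state 0110: A-exp=+0, loops=1, term = A^0 * d^0
  state 0111: A-exp=+2, loops=2, term = A^2 * d^1
  state 1000: A-exp=-2, loops=2, term = A^-2 * d^1
  state 1001: A-exp=+0, loops=1, term = A^0 * d^0
  state 1010: A-exp=-4, loops=3, term = A^-4 * d^2
  state 1011: A-exp=-2, loops=2, term = A^-2 * d^1
  state 1100: A-exp=+0, loops=1, term = A^0 * d^0
  state 1101: A-exp=+2, loops=2, term = A^2 * d^1
  state 1110: A-exp=-2, loops=2, term = A^-2 * d^1
  state 1111: A-exp=+0, loops=1, term = A^0 * d^0
Collect the terms by A-exponent (count of states per loop number):
Powers of d = -A^2 - A^-2: d^2 = A^4 + 2 + A^-4.
  A^4 * (d^2) = A^8 + 2*A^4 + 1
  A^2 * (4*d) = -4*A^4 - 4
  A^0 * (5 + d^2) = A^4 + 7 + A^-4
  A^-2 * (4*d) = -4 - 4*A^-4
  A^-4 * (d^2) = 1 + 2*A^-4 + A^-8
Summing the groups: <K> = A^8 - A^4 + 1 - A^-4 + A^-8

Answer: A^8 - A^4 + 1 - A^-4 + A^-8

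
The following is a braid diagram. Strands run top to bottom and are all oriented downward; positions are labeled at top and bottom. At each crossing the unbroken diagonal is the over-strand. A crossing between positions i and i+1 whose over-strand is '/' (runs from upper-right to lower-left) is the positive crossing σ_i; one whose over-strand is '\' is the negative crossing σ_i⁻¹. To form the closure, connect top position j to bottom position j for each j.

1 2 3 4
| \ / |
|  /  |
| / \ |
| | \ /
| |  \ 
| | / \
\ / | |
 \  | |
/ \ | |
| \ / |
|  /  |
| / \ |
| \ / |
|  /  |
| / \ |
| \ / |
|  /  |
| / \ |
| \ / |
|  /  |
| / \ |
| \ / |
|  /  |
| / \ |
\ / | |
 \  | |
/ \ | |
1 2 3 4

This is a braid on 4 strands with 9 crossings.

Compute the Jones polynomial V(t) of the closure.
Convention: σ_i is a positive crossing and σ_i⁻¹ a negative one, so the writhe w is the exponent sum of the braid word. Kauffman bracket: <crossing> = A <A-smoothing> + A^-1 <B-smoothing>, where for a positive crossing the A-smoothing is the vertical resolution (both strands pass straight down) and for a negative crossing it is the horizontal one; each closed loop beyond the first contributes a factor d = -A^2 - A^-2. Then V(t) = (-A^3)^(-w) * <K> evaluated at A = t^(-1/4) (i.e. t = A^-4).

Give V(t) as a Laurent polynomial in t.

Reading the diagram top to bottom ('/'-over between positions i,i+1 = s_i, '\'-over = s_i^-1): braid word = s2 s3^-1 s1^-1 s2 s2 s2 s2 s2 s1^-1.
Braid: s2 s3^-1 s1^-1 s2 s2 s2 s2 s2 s1^-1 on 4 strands, 9 crossings.
Writhe w = (#positive) - (#negative) = 6 - 3 = 3.
Computing the Kauffman bracket via state sum. There are 2^9 = 512 states.
Smooth each crossing (0=||, 1=⌣⌢); contribution A^(Σ sign_k(1-2s_k)) * d^(L-1).
Tabulate the states by total A-exponent and number of loops L (A-exp: L × count):
  A^9: L=3 ×1
  A^7: L=2 ×8, L=4 ×1
  A^5: L=1 ×17, L=3 ×19
  A^3: L=2 ×63, L=4 ×21
  A^1: L=3 ×111, L=5 ×15
  A^-1: L=4 ×120, L=6 ×6
  A^-3: L=5 ×83, L=7 ×1
  A^-5: L=6 ×36
  A^-7: L=7 ×9
  A^-9: L=8 ×1
Each group contributes A^e * Σ count * d^(L-1):
Powers of d = -A^2 - A^-2: d^2 = A^4 + 2 + A^-4; d^3 = -A^6 - 3*A^2 - 3*A^-2 - A^-6; d^4 = A^8 + 4*A^4 + 6 + 4*A^-4 + A^-8; d^5 = -A^10 - 5*A^6 - 10*A^2 - 10*A^-2 - 5*A^-6 - A^-10; d^6 = A^12 + 6*A^8 + 15*A^4 + 20 + 15*A^-4 + 6*A^-8 + A^-12; d^7 = -A^14 - 7*A^10 - 21*A^6 - 35*A^2 - 35*A^-2 - 21*A^-6 - 7*A^-10 - A^-14.
  A^9 * (d^2) = A^13 + 2*A^9 + A^5
  A^7 * (8*d + d^3) = -A^13 - 11*A^9 - 11*A^5 - A
  A^5 * (17 + 19*d^2) = 19*A^9 + 55*A^5 + 19*A
  A^3 * (63*d + 21*d^3) = -21*A^9 - 126*A^5 - 126*A - 21*A^-3
  A^1 * (111*d^2 + 15*d^4) = 15*A^9 + 171*A^5 + 312*A + 171*A^-3 + 15*A^-7
  A^-1 * (120*d^3 + 6*d^5) = -6*A^9 - 150*A^5 - 420*A - 420*A^-3 - 150*A^-7 - 6*A^-11
  A^-3 * (83*d^4 + d^6) = A^9 + 89*A^5 + 347*A + 518*A^-3 + 347*A^-7 + 89*A^-11 + A^-15
  A^-5 * (36*d^5) = -36*A^5 - 180*A - 360*A^-3 - 360*A^-7 - 180*A^-11 - 36*A^-15
  A^-7 * (9*d^6) = 9*A^5 + 54*A + 135*A^-3 + 180*A^-7 + 135*A^-11 + 54*A^-15 + 9*A^-19
  A^-9 * (d^7) = -A^5 - 7*A - 21*A^-3 - 35*A^-7 - 35*A^-11 - 21*A^-15 - 7*A^-19 - A^-23
Summing the groups: <K> = -A^9 + A^5 - 2*A + 2*A^-3 - 3*A^-7 + 3*A^-11 - 2*A^-15 + 2*A^-19 - A^-23
Normalise by the writhe: (-A^3)^(-w) = (-A^3)^(-3) = -A^-9, so f(A) = -A^-9 * <K> = 1 - A^-4 + 2*A^-8 - 2*A^-12 + 3*A^-16 - 3*A^-20 + 2*A^-24 - 2*A^-28 + A^-32.
Substitute A = t^(-1/4), i.e. A^e → t^(-e/4): V(t) = t^8 - 2*t^7 + 2*t^6 - 3*t^5 + 3*t^4 - 2*t^3 + 2*t^2 - t + 1

Answer: t^8 - 2*t^7 + 2*t^6 - 3*t^5 + 3*t^4 - 2*t^3 + 2*t^2 - t + 1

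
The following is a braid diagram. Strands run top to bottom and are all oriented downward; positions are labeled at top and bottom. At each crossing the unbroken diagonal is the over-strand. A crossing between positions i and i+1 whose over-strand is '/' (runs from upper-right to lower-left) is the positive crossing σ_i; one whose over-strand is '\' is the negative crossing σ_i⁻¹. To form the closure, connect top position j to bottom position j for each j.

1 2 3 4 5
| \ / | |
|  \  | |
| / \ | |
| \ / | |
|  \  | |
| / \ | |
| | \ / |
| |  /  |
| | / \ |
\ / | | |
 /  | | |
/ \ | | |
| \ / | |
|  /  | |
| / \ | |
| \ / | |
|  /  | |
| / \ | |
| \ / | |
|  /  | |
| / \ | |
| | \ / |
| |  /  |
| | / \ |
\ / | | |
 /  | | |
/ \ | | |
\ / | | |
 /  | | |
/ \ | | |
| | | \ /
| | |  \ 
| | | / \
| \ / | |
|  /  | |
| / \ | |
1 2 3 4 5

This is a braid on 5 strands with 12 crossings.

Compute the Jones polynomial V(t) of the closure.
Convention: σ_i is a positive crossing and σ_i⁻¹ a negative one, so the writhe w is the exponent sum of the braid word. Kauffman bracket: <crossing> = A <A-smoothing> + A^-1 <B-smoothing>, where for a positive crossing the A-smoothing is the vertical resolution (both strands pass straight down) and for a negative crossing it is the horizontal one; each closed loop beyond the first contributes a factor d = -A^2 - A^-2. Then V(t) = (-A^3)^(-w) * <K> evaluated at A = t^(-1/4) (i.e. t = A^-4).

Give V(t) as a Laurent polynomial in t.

t^10 - 3*t^9 + 4*t^8 - 6*t^7 + 6*t^6 - 5*t^5 + 5*t^4 - 2*t^3 + t^2

Derivation:
Reading the diagram top to bottom ('/'-over between positions i,i+1 = s_i, '\'-over = s_i^-1): braid word = s2^-1 s2^-1 s3 s1 s2 s2 s2 s3 s1 s1 s4^-1 s2.
The presented braid s2^-1 s2^-1 s3 s1 s2 s2 s2 s3 s1 s1 s4^-1 s2 on 5 strands reduces by inverse Markov moves (closure unchanged at each step):
  Deconjugate: the word is γ·β·γ⁻¹ with γ = s2^-1 (prefix) and γ⁻¹ = s2 (suffix); strip both.
  Destabilize: the word has the form β·s4^-1 where s4^-1 occurs only as the final letter (β ∈ B_4); drop it and the last strand → 4 strands.
Reduced to β = s2^-1 s3 s1 s2 s2 s2 s3 s1 s1 on 4 strands, 9 crossings.
Compute on β:
Braid: s2^-1 s3 s1 s2 s2 s2 s3 s1 s1 on 4 strands, 9 crossings.
Writhe w = (#positive) - (#negative) = 8 - 1 = 7.
Enumerate smoothing states for the bracket polynomial. There are 2^9 = 512 states.
For each crossing: s=0 is the vertical smoothing, s=1 horizontal. Crossing k contributes A^(sign_k * (1 - 2*s_k)); loop factor d = -A^2 - A^-2.
Tabulate the states by total A-exponent and number of loops L (A-exp: L × count):
  A^9: L=3 ×1
  A^7: L=2 ×5, L=4 ×4
  A^5: L=1 ×6, L=3 ×27, L=5 ×3
  A^3: L=2 ×57, L=4 ×26, L=6 ×1
  A^1: L=1 ×39, L=3 ×77, L=5 ×10
  A^-1: L=2 ×81, L=4 ×44, L=6 ×1
  A^-3: L=3 ×73, L=5 ×11
  A^-5: L=4 ×35, L=6 ×1
  A^-7: L=5 ×9
  A^-9: L=6 ×1
Each group contributes A^e * Σ count * d^(L-1):
Powers of d = -A^2 - A^-2: d^2 = A^4 + 2 + A^-4; d^3 = -A^6 - 3*A^2 - 3*A^-2 - A^-6; d^4 = A^8 + 4*A^4 + 6 + 4*A^-4 + A^-8; d^5 = -A^10 - 5*A^6 - 10*A^2 - 10*A^-2 - 5*A^-6 - A^-10.
  A^9 * (d^2) = A^13 + 2*A^9 + A^5
  A^7 * (5*d + 4*d^3) = -4*A^13 - 17*A^9 - 17*A^5 - 4*A
  A^5 * (6 + 27*d^2 + 3*d^4) = 3*A^13 + 39*A^9 + 78*A^5 + 39*A + 3*A^-3
  A^3 * (57*d + 26*d^3 + d^5) = -A^13 - 31*A^9 - 145*A^5 - 145*A - 31*A^-3 - A^-7
  A^1 * (39 + 77*d^2 + 10*d^4) = 10*A^9 + 117*A^5 + 253*A + 117*A^-3 + 10*A^-7
  A^-1 * (81*d + 44*d^3 + d^5) = -A^9 - 49*A^5 - 223*A - 223*A^-3 - 49*A^-7 - A^-11
  A^-3 * (73*d^2 + 11*d^4) = 11*A^5 + 117*A + 212*A^-3 + 117*A^-7 + 11*A^-11
  A^-5 * (35*d^3 + d^5) = -A^5 - 40*A - 115*A^-3 - 115*A^-7 - 40*A^-11 - A^-15
  A^-7 * (9*d^4) = 9*A + 36*A^-3 + 54*A^-7 + 36*A^-11 + 9*A^-15
  A^-9 * (d^5) = -A - 5*A^-3 - 10*A^-7 - 10*A^-11 - 5*A^-15 - A^-19
Summing the groups: <K> = -A^13 + 2*A^9 - 5*A^5 + 5*A - 6*A^-3 + 6*A^-7 - 4*A^-11 + 3*A^-15 - A^-19
Normalise by the writhe: (-A^3)^(-w) = (-A^3)^(-7) = -A^-21, so f(A) = -A^-21 * <K> = A^-8 - 2*A^-12 + 5*A^-16 - 5*A^-20 + 6*A^-24 - 6*A^-28 + 4*A^-32 - 3*A^-36 + A^-40.
Substitute A = t^(-1/4), i.e. A^e → t^(-e/4): V(t) = t^10 - 3*t^9 + 4*t^8 - 6*t^7 + 6*t^6 - 5*t^5 + 5*t^4 - 2*t^3 + t^2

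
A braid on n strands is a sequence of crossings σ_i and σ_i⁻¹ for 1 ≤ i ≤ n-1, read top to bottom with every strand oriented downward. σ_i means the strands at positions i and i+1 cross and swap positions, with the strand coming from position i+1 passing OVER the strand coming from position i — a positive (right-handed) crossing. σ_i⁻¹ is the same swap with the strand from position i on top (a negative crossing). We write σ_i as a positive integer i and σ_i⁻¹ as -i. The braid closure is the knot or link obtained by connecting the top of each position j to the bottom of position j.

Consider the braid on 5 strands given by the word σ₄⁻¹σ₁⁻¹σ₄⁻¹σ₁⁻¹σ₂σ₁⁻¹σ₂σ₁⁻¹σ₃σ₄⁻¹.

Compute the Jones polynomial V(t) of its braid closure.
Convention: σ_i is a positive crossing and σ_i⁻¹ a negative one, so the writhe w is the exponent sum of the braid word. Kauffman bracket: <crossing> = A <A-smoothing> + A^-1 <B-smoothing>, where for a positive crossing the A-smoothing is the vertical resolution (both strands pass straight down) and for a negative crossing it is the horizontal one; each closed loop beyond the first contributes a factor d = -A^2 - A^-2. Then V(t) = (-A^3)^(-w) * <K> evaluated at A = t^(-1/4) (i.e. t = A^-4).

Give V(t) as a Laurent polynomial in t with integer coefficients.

1 - t^-1 + 3*t^-2 - 4*t^-3 + 5*t^-4 - 6*t^-5 + 5*t^-6 - 4*t^-7 + 3*t^-8 - t^-9

Derivation:
Braid: s4^-1 s1^-1 s4^-1 s1^-1 s2 s1^-1 s2 s1^-1 s3 s4^-1 on 5 strands, 10 crossings.
Writhe w = (#positive) - (#negative) = 3 - 7 = -4.
State-sum expansion of <K>. There are 2^10 = 1024 states.
Each crossing splits two ways (0=vertical, 1=horizontal). The state's weight is A^(#A-smoothings - #B-smoothings) * d^(loops - 1).
Tabulate the states by total A-exponent and number of loops L (A-exp: L × count):
  A^10: L=8 ×1
  A^8: L=7 ×10
  A^6: L=6 ×45
  A^4: L=5 ×118, L=7 ×2
  A^2: L=4 ×195, L=6 ×15
  A^0: L=3 ×203, L=5 ×49
  A^-2: L=2 ×123, L=4 ×85, L=6 ×2
  A^-4: L=1 ×33, L=3 ×78, L=5 ×9
  A^-6: L=2 ×29, L=4 ×16
  A^-8: L=3 ×9, L=5 ×1
  A^-10: L=4 ×1
Each group contributes A^e * Σ count * d^(L-1):
Powers of d = -A^2 - A^-2: d^2 = A^4 + 2 + A^-4; d^3 = -A^6 - 3*A^2 - 3*A^-2 - A^-6; d^4 = A^8 + 4*A^4 + 6 + 4*A^-4 + A^-8; d^5 = -A^10 - 5*A^6 - 10*A^2 - 10*A^-2 - 5*A^-6 - A^-10; d^6 = A^12 + 6*A^8 + 15*A^4 + 20 + 15*A^-4 + 6*A^-8 + A^-12; d^7 = -A^14 - 7*A^10 - 21*A^6 - 35*A^2 - 35*A^-2 - 21*A^-6 - 7*A^-10 - A^-14.
  A^10 * (d^7) = -A^24 - 7*A^20 - 21*A^16 - 35*A^12 - 35*A^8 - 21*A^4 - 7 - A^-4
  A^8 * (10*d^6) = 10*A^20 + 60*A^16 + 150*A^12 + 200*A^8 + 150*A^4 + 60 + 10*A^-4
  A^6 * (45*d^5) = -45*A^16 - 225*A^12 - 450*A^8 - 450*A^4 - 225 - 45*A^-4
  A^4 * (118*d^4 + 2*d^6) = 2*A^16 + 130*A^12 + 502*A^8 + 748*A^4 + 502 + 130*A^-4 + 2*A^-8
  A^2 * (195*d^3 + 15*d^5) = -15*A^12 - 270*A^8 - 735*A^4 - 735 - 270*A^-4 - 15*A^-8
  A^0 * (203*d^2 + 49*d^4) = 49*A^8 + 399*A^4 + 700 + 399*A^-4 + 49*A^-8
  A^-2 * (123*d + 85*d^3 + 2*d^5) = -2*A^8 - 95*A^4 - 398 - 398*A^-4 - 95*A^-8 - 2*A^-12
  A^-4 * (33 + 78*d^2 + 9*d^4) = 9*A^4 + 114 + 243*A^-4 + 114*A^-8 + 9*A^-12
  A^-6 * (29*d + 16*d^3) = -16 - 77*A^-4 - 77*A^-8 - 16*A^-12
  A^-8 * (9*d^2 + d^4) = 1 + 13*A^-4 + 24*A^-8 + 13*A^-12 + A^-16
  A^-10 * (d^3) = -A^-4 - 3*A^-8 - 3*A^-12 - A^-16
Summing the groups: <K> = -A^24 + 3*A^20 - 4*A^16 + 5*A^12 - 6*A^8 + 5*A^4 - 4 + 3*A^-4 - A^-8 + A^-12
Normalise by the writhe: (-A^3)^(-w) = (-A^3)^(4) = A^12, so f(A) = A^12 * <K> = -A^36 + 3*A^32 - 4*A^28 + 5*A^24 - 6*A^20 + 5*A^16 - 4*A^12 + 3*A^8 - A^4 + 1.
Substitute A = t^(-1/4), i.e. A^e → t^(-e/4): V(t) = 1 - t^-1 + 3*t^-2 - 4*t^-3 + 5*t^-4 - 6*t^-5 + 5*t^-6 - 4*t^-7 + 3*t^-8 - t^-9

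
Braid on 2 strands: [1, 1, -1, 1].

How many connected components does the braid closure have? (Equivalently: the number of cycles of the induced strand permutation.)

2

Derivation:
Track the strand permutation on 2 strands, starting from identity.
  step 1: s1 swaps positions 1,2 -> [2 1]
  step 2: s1 swaps positions 1,2 -> [1 2]
  step 3: s1^-1 swaps positions 1,2 -> [2 1]
  step 4: s1 swaps positions 1,2 -> [1 2]
Final permutation (position -> original strand): [1 2]
Closure components = cycle count of this permutation = 2.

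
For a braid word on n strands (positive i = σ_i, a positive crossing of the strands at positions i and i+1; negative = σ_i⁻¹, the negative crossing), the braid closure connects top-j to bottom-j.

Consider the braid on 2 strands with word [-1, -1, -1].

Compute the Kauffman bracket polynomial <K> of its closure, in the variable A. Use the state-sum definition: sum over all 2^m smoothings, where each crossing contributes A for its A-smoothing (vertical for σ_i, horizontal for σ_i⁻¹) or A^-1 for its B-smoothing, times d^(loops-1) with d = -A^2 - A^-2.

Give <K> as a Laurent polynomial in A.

A^7 - A^3 - A^-5

Derivation:
Braid: s1^-1 s1^-1 s1^-1 on 2 strands, 3 crossings.
Writhe w = (#positive) - (#negative) = 0 - 3 = -3.
State-sum expansion of <K>. There are 2^3 = 8 states.
Each crossing splits two ways (0=vertical, 1=horizontal). The state's weight is A^(#A-smoothings - #B-smoothings) * d^(loops - 1).
  state 000: A-exp=-3, loops=2, term = A^-3 * d^1
  state 001: A-exp=-1, loops=1, term = A^-1 * d^0
  state 010: A-exp=-1, loops=1, term = A^-1 * d^0
  state 011: A-exp=+1, loops=2, term = A^1 * d^1
  state 100: A-exp=-1, loops=1, term = A^-1 * d^0
  state 101: A-exp=+1, loops=2, term = A^1 * d^1
  state 110: A-exp=+1, loops=2, term = A^1 * d^1
  state 111: A-exp=+3, loops=3, term = A^3 * d^2
Collect the terms by A-exponent (count of states per loop number):
Powers of d = -A^2 - A^-2: d^2 = A^4 + 2 + A^-4.
  A^3 * (d^2) = A^7 + 2*A^3 + A^-1
  A^1 * (3*d) = -3*A^3 - 3*A^-1
  A^-1 * (3) = 3*A^-1
  A^-3 * (d) = -A^-1 - A^-5
Summing the groups: <K> = A^7 - A^3 - A^-5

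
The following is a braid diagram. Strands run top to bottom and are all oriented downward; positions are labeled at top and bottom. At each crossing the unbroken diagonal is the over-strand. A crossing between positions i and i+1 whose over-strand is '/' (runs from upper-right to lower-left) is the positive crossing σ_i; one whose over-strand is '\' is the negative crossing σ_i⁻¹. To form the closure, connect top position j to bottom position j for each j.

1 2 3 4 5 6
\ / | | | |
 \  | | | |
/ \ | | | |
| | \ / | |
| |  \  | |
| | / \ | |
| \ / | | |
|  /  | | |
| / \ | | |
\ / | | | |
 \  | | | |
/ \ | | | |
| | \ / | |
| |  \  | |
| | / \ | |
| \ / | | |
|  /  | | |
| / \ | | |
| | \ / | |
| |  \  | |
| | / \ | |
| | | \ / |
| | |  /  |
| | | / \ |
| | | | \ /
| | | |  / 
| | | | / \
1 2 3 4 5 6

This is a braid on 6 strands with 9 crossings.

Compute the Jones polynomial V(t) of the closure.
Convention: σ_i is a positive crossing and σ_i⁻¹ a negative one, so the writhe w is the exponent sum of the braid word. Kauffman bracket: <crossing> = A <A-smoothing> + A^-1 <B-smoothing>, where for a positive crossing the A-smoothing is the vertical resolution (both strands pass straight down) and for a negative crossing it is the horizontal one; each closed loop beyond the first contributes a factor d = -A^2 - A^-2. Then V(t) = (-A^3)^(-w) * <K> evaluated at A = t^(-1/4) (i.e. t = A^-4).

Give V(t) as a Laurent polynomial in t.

Reading the diagram top to bottom ('/'-over between positions i,i+1 = s_i, '\'-over = s_i^-1): braid word = s1^-1 s3^-1 s2 s1^-1 s3^-1 s2 s3^-1 s4 s5.
The presented braid s1^-1 s3^-1 s2 s1^-1 s3^-1 s2 s3^-1 s4 s5 on 6 strands reduces by inverse Markov moves (closure unchanged at each step):
  Destabilize: the word has the form β·s5 where s5 occurs only as the final letter (β ∈ B_5); drop it and the last strand → 5 strands.
  Destabilize: the word has the form β·s4 where s4 occurs only as the final letter (β ∈ B_4); drop it and the last strand → 4 strands.
Reduced to β = s1^-1 s3^-1 s2 s1^-1 s3^-1 s2 s3^-1 on 4 strands, 7 crossings.
Compute on β:
Braid: s1^-1 s3^-1 s2 s1^-1 s3^-1 s2 s3^-1 on 4 strands, 7 crossings.
Writhe w = (#positive) - (#negative) = 2 - 5 = -3.
Computing the Kauffman bracket via state sum. There are 2^7 = 128 states.
Each crossing splits two ways (0=vertical, 1=horizontal). The state's weight is A^(#A-smoothings - #B-smoothings) * d^(loops - 1).
Tabulate the states by total A-exponent and number of loops L (A-exp: L × count):
  A^7: L=5 ×1
  A^5: L=4 ×7
  A^3: L=3 ×20, L=5 ×1
  A^1: L=2 ×29, L=4 ×6
  A^-1: L=1 ×19, L=3 ×16
  A^-3: L=2 ×19, L=4 ×2
  A^-5: L=3 ×7
  A^-7: L=4 ×1
Each group contributes A^e * Σ count * d^(L-1):
Powers of d = -A^2 - A^-2: d^2 = A^4 + 2 + A^-4; d^3 = -A^6 - 3*A^2 - 3*A^-2 - A^-6; d^4 = A^8 + 4*A^4 + 6 + 4*A^-4 + A^-8.
  A^7 * (d^4) = A^15 + 4*A^11 + 6*A^7 + 4*A^3 + A^-1
  A^5 * (7*d^3) = -7*A^11 - 21*A^7 - 21*A^3 - 7*A^-1
  A^3 * (20*d^2 + d^4) = A^11 + 24*A^7 + 46*A^3 + 24*A^-1 + A^-5
  A^1 * (29*d + 6*d^3) = -6*A^7 - 47*A^3 - 47*A^-1 - 6*A^-5
  A^-1 * (19 + 16*d^2) = 16*A^3 + 51*A^-1 + 16*A^-5
  A^-3 * (19*d + 2*d^3) = -2*A^3 - 25*A^-1 - 25*A^-5 - 2*A^-9
  A^-5 * (7*d^2) = 7*A^-1 + 14*A^-5 + 7*A^-9
  A^-7 * (d^3) = -A^-1 - 3*A^-5 - 3*A^-9 - A^-13
Summing the groups: <K> = A^15 - 2*A^11 + 3*A^7 - 4*A^3 + 3*A^-1 - 3*A^-5 + 2*A^-9 - A^-13
Normalise by the writhe: (-A^3)^(-w) = (-A^3)^(3) = -A^9, so f(A) = -A^9 * <K> = -A^24 + 2*A^20 - 3*A^16 + 4*A^12 - 3*A^8 + 3*A^4 - 2 + A^-4.
Substitute A = t^(-1/4), i.e. A^e → t^(-e/4): V(t) = t - 2 + 3*t^-1 - 3*t^-2 + 4*t^-3 - 3*t^-4 + 2*t^-5 - t^-6

Answer: t - 2 + 3*t^-1 - 3*t^-2 + 4*t^-3 - 3*t^-4 + 2*t^-5 - t^-6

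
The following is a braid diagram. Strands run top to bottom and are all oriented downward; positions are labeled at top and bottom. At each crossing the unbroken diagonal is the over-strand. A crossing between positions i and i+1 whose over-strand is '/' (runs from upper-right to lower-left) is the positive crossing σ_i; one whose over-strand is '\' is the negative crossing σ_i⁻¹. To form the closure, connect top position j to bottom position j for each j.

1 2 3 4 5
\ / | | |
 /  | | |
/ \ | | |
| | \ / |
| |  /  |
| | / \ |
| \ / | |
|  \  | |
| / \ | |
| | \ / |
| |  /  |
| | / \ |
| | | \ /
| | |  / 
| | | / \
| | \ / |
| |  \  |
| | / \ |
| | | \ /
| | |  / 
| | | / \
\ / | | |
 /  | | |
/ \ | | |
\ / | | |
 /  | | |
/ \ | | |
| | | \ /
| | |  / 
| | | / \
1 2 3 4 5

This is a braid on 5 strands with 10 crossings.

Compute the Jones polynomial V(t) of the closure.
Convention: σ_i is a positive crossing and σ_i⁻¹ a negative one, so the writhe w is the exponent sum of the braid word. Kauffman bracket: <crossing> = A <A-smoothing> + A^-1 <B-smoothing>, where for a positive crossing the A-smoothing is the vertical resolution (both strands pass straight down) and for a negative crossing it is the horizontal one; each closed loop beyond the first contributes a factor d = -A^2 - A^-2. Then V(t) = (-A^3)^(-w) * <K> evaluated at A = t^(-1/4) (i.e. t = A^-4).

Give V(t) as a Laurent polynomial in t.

Reading the diagram top to bottom ('/'-over between positions i,i+1 = s_i, '\'-over = s_i^-1): braid word = s1 s3 s2^-1 s3 s4 s3^-1 s4 s1 s1 s4.
Braid: s1 s3 s2^-1 s3 s4 s3^-1 s4 s1 s1 s4 on 5 strands, 10 crossings.
Writhe w = (#positive) - (#negative) = 8 - 2 = 6.
Enumerate smoothing states for the bracket polynomial. There are 2^10 = 1024 states.
Smooth each crossing (0=||, 1=⌣⌢); contribution A^(Σ sign_k(1-2s_k)) * d^(L-1).
Tabulate the states by total A-exponent and number of loops L (A-exp: L × count):
  A^10: L=3 ×1
  A^8: L=2 ×6, L=4 ×4
  A^6: L=1 ×9, L=3 ×32, L=5 ×4
  A^4: L=2 ×70, L=4 ×49, L=6 ×1
  A^2: L=1 ×30, L=3 ×149, L=5 ×31
  A^0: L=2 ×99, L=4 ×144, L=6 ×9
  A^-2: L=3 ×136, L=5 ×73, L=7 ×1
  A^-4: L=4 ×101, L=6 ×19
  A^-6: L=5 ×43, L=7 ×2
  A^-8: L=6 ×10
  A^-10: L=7 ×1
Each group contributes A^e * Σ count * d^(L-1):
Powers of d = -A^2 - A^-2: d^2 = A^4 + 2 + A^-4; d^3 = -A^6 - 3*A^2 - 3*A^-2 - A^-6; d^4 = A^8 + 4*A^4 + 6 + 4*A^-4 + A^-8; d^5 = -A^10 - 5*A^6 - 10*A^2 - 10*A^-2 - 5*A^-6 - A^-10; d^6 = A^12 + 6*A^8 + 15*A^4 + 20 + 15*A^-4 + 6*A^-8 + A^-12.
  A^10 * (d^2) = A^14 + 2*A^10 + A^6
  A^8 * (6*d + 4*d^3) = -4*A^14 - 18*A^10 - 18*A^6 - 4*A^2
  A^6 * (9 + 32*d^2 + 4*d^4) = 4*A^14 + 48*A^10 + 97*A^6 + 48*A^2 + 4*A^-2
  A^4 * (70*d + 49*d^3 + d^5) = -A^14 - 54*A^10 - 227*A^6 - 227*A^2 - 54*A^-2 - A^-6
  A^2 * (30 + 149*d^2 + 31*d^4) = 31*A^10 + 273*A^6 + 514*A^2 + 273*A^-2 + 31*A^-6
  A^0 * (99*d + 144*d^3 + 9*d^5) = -9*A^10 - 189*A^6 - 621*A^2 - 621*A^-2 - 189*A^-6 - 9*A^-10
  A^-2 * (136*d^2 + 73*d^4 + d^6) = A^10 + 79*A^6 + 443*A^2 + 730*A^-2 + 443*A^-6 + 79*A^-10 + A^-14
  A^-4 * (101*d^3 + 19*d^5) = -19*A^6 - 196*A^2 - 493*A^-2 - 493*A^-6 - 196*A^-10 - 19*A^-14
  A^-6 * (43*d^4 + 2*d^6) = 2*A^6 + 55*A^2 + 202*A^-2 + 298*A^-6 + 202*A^-10 + 55*A^-14 + 2*A^-18
  A^-8 * (10*d^5) = -10*A^2 - 50*A^-2 - 100*A^-6 - 100*A^-10 - 50*A^-14 - 10*A^-18
  A^-10 * (d^6) = A^2 + 6*A^-2 + 15*A^-6 + 20*A^-10 + 15*A^-14 + 6*A^-18 + A^-22
Summing the groups: <K> = A^10 - A^6 + 3*A^2 - 3*A^-2 + 4*A^-6 - 4*A^-10 + 2*A^-14 - 2*A^-18 + A^-22
Normalise by the writhe: (-A^3)^(-w) = (-A^3)^(-6) = A^-18, so f(A) = A^-18 * <K> = A^-8 - A^-12 + 3*A^-16 - 3*A^-20 + 4*A^-24 - 4*A^-28 + 2*A^-32 - 2*A^-36 + A^-40.
Substitute A = t^(-1/4), i.e. A^e → t^(-e/4): V(t) = t^10 - 2*t^9 + 2*t^8 - 4*t^7 + 4*t^6 - 3*t^5 + 3*t^4 - t^3 + t^2

Answer: t^10 - 2*t^9 + 2*t^8 - 4*t^7 + 4*t^6 - 3*t^5 + 3*t^4 - t^3 + t^2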